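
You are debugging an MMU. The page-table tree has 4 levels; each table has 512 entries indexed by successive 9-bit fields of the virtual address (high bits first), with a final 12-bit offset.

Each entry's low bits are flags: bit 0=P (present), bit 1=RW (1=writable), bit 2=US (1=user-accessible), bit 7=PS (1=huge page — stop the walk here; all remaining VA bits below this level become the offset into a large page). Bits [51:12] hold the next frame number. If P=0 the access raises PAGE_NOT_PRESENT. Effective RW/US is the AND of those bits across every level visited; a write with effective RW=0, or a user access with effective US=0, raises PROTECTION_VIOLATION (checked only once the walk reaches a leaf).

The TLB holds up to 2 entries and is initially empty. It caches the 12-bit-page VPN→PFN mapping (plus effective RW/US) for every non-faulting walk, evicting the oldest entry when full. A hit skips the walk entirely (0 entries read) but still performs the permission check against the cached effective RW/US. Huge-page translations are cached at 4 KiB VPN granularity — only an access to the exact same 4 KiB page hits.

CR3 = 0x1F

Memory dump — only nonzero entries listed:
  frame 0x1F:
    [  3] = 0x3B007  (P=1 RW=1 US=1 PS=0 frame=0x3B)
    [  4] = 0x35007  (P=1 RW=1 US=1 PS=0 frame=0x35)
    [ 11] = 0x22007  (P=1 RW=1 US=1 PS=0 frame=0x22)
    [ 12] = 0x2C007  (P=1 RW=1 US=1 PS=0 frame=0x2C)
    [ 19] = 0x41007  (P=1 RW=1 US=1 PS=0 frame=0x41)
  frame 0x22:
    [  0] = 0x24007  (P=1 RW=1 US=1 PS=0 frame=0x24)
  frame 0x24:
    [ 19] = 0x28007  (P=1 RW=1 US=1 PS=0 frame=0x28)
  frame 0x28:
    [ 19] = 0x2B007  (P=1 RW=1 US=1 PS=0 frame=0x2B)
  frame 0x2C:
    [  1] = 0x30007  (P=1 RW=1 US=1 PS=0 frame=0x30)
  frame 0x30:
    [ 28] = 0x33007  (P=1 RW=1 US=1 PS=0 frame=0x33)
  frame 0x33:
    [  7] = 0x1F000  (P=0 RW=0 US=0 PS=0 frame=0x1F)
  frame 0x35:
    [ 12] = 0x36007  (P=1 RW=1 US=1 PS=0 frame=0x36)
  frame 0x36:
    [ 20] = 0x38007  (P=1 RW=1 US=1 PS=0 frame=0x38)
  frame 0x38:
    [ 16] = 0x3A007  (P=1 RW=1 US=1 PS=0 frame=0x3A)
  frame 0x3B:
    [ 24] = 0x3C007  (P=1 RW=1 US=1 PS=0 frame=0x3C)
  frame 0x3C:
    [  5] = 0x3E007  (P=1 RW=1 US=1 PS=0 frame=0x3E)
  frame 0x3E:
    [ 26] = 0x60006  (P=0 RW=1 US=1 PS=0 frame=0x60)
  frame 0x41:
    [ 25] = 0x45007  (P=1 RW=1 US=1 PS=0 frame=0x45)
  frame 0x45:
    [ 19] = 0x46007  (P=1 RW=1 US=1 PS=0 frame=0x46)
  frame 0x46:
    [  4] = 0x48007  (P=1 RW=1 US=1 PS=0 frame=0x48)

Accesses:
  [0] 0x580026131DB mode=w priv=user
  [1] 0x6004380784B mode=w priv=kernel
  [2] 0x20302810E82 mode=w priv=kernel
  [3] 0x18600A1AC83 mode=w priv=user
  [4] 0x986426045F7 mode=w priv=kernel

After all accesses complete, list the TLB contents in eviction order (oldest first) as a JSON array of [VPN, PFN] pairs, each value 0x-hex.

Walk each access:
#0 VA=0x580026131DB (w,user):
  [0] read 0x1F idx=11: raw=0x22007 flags P=1 W=1 U=1 S=0
  [1] read 0x22 idx=0: raw=0x24007 flags P=1 W=1 U=1 S=0
  [2] read 0x24 idx=19: raw=0x28007 flags P=1 W=1 U=1 S=0
  [3] read 0x28 idx=19: raw=0x2B007 flags P=1 W=1 U=1 S=0
  ⇒ phys 0x2B1DB  [4 reads]
#1 VA=0x6004380784B (w,kernel):
  [0] read 0x1F idx=12: raw=0x2C007 flags P=1 W=1 U=1 S=0
  [1] read 0x2C idx=1: raw=0x30007 flags P=1 W=1 U=1 S=0
  [2] read 0x30 idx=28: raw=0x33007 flags P=1 W=1 U=1 S=0
  [3] read 0x33 idx=7: raw=0x1F000 flags P=0 W=0 U=0 S=0
  → PAGE_NOT_PRESENT  (4 entries read)
#2 VA=0x20302810E82 (w,kernel):
  [0] read 0x1F idx=4: raw=0x35007 flags P=1 W=1 U=1 S=0
  [1] read 0x35 idx=12: raw=0x36007 flags P=1 W=1 U=1 S=0
  [2] read 0x36 idx=20: raw=0x38007 flags P=1 W=1 U=1 S=0
  [3] read 0x38 idx=16: raw=0x3A007 flags P=1 W=1 U=1 S=0
  ⇒ phys 0x3AE82  [4 reads]
#3 VA=0x18600A1AC83 (w,user):
  [0] read 0x1F idx=3: raw=0x3B007 flags P=1 W=1 U=1 S=0
  [1] read 0x3B idx=24: raw=0x3C007 flags P=1 W=1 U=1 S=0
  [2] read 0x3C idx=5: raw=0x3E007 flags P=1 W=1 U=1 S=0
  [3] read 0x3E idx=26: raw=0x60006 flags P=0 W=1 U=1 S=0
  → PAGE_NOT_PRESENT  (4 entries read)
#4 VA=0x986426045F7 (w,kernel):
  [0] read 0x1F idx=19: raw=0x41007 flags P=1 W=1 U=1 S=0
  [1] read 0x41 idx=25: raw=0x45007 flags P=1 W=1 U=1 S=0
  [2] read 0x45 idx=19: raw=0x46007 flags P=1 W=1 U=1 S=0
  [3] read 0x46 idx=4: raw=0x48007 flags P=1 W=1 U=1 S=0
  ⇒ phys 0x485F7  [4 reads]

TLB: [["0x20302810", "0x3A"], ["0x98642604", "0x48"]]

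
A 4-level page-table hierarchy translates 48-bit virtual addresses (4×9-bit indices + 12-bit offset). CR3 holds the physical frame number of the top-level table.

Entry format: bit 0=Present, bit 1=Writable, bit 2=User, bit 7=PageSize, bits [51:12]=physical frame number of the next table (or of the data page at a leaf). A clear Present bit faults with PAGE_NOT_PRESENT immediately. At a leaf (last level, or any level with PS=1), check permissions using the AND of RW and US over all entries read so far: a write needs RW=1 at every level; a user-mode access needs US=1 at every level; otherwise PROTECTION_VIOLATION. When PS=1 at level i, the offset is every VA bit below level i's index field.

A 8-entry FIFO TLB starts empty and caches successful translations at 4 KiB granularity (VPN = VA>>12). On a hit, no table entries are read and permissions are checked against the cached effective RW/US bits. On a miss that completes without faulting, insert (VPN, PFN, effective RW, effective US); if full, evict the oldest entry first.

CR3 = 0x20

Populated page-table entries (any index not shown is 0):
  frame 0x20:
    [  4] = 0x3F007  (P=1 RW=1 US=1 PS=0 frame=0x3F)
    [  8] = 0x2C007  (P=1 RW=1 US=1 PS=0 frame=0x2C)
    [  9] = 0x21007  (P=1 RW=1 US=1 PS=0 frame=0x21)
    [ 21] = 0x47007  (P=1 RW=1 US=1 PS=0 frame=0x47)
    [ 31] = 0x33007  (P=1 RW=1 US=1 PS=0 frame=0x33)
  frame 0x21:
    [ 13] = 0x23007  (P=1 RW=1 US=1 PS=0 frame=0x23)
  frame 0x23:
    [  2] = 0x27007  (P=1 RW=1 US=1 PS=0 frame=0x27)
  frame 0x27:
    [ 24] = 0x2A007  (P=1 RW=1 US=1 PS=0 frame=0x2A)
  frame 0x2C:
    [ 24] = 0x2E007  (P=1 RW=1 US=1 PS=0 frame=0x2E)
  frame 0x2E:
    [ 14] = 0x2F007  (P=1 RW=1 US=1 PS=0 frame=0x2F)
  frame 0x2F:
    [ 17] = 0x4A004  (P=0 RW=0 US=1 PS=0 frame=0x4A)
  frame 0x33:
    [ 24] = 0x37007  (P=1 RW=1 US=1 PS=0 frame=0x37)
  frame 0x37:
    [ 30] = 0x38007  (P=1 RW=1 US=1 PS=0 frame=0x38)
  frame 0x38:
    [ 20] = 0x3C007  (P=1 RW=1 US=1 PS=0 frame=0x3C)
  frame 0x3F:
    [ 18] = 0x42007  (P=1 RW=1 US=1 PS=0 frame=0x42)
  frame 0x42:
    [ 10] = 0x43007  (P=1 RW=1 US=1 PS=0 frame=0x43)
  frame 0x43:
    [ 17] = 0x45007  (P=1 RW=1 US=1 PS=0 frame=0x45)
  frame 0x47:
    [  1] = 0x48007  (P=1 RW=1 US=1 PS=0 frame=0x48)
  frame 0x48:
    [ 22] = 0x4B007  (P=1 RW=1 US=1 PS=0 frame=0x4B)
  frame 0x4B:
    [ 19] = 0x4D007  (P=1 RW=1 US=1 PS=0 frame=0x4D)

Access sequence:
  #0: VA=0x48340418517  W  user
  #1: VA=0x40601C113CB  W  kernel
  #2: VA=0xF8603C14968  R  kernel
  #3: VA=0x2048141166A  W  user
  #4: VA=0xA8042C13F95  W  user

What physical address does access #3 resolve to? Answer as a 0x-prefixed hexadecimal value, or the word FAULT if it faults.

Per-access translation:
#0 VA=0x48340418517 (w,user):
  [0] read 0x20 idx=9: raw=0x21007 flags P=1 W=1 U=1 S=0
  [1] read 0x21 idx=13: raw=0x23007 flags P=1 W=1 U=1 S=0
  [2] read 0x23 idx=2: raw=0x27007 flags P=1 W=1 U=1 S=0
  [3] read 0x27 idx=24: raw=0x2A007 flags P=1 W=1 U=1 S=0
  → PA=0x2A517  (4 entries read)
#1 VA=0x40601C113CB (w,kernel):
  [0] read 0x20 idx=8: raw=0x2C007 flags P=1 W=1 U=1 S=0
  [1] read 0x2C idx=24: raw=0x2E007 flags P=1 W=1 U=1 S=0
  [2] read 0x2E idx=14: raw=0x2F007 flags P=1 W=1 U=1 S=0
  [3] read 0x2F idx=17: raw=0x4A004 flags P=0 W=0 U=1 S=0
  → PAGE_NOT_PRESENT  (4 entries read)
#2 VA=0xF8603C14968 (r,kernel):
  [0] read 0x20 idx=31: raw=0x33007 flags P=1 W=1 U=1 S=0
  [1] read 0x33 idx=24: raw=0x37007 flags P=1 W=1 U=1 S=0
  [2] read 0x37 idx=30: raw=0x38007 flags P=1 W=1 U=1 S=0
  [3] read 0x38 idx=20: raw=0x3C007 flags P=1 W=1 U=1 S=0
  → PA=0x3C968  (4 entries read)
#3 VA=0x2048141166A (w,user):
  [0] read 0x20 idx=4: raw=0x3F007 flags P=1 W=1 U=1 S=0
  [1] read 0x3F idx=18: raw=0x42007 flags P=1 W=1 U=1 S=0
  [2] read 0x42 idx=10: raw=0x43007 flags P=1 W=1 U=1 S=0
  [3] read 0x43 idx=17: raw=0x45007 flags P=1 W=1 U=1 S=0
  → PA=0x4566A  (4 entries read)
#4 VA=0xA8042C13F95 (w,user):
  [0] read 0x20 idx=21: raw=0x47007 flags P=1 W=1 U=1 S=0
  [1] read 0x47 idx=1: raw=0x48007 flags P=1 W=1 U=1 S=0
  [2] read 0x48 idx=22: raw=0x4B007 flags P=1 W=1 U=1 S=0
  [3] read 0x4B idx=19: raw=0x4D007 flags P=1 W=1 U=1 S=0
  → PA=0x4DF95  (4 entries read)

Access #3 PA: 0x4566A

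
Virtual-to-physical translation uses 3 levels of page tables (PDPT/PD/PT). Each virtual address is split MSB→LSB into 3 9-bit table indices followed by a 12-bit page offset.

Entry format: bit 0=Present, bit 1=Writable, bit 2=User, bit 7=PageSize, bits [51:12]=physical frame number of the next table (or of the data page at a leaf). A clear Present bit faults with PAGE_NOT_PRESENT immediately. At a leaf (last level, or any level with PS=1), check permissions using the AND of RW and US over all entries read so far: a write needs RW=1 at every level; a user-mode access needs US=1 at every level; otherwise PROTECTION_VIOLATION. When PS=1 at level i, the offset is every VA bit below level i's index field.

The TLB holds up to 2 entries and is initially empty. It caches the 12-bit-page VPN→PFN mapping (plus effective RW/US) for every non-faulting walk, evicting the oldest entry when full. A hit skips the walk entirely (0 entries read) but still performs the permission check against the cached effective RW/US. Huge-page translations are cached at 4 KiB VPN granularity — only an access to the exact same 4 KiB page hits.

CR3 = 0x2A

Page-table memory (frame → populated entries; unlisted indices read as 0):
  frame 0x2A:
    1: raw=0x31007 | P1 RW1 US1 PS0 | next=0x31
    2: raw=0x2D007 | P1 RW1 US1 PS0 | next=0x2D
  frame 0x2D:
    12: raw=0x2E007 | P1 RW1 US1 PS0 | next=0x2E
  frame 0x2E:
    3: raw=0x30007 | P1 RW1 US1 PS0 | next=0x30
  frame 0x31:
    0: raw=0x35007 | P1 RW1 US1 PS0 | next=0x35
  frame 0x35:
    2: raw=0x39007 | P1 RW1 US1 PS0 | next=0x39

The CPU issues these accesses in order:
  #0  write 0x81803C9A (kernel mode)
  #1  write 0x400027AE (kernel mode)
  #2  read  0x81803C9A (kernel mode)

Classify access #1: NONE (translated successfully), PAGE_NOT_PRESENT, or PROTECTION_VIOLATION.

Per-access translation:
#0 VA=0x81803C9A (w,kernel):
  [0] read 0x2A idx=2: raw=0x2D007 flags P=1 W=1 U=1 S=0
  [1] read 0x2D idx=12: raw=0x2E007 flags P=1 W=1 U=1 S=0
  [2] read 0x2E idx=3: raw=0x30007 flags P=1 W=1 U=1 S=0
  ⇒ phys 0x30C9A  [3 reads]
#1 VA=0x400027AE (w,kernel):
  [0] read 0x2A idx=1: raw=0x31007 flags P=1 W=1 U=1 S=0
  [1] read 0x31 idx=0: raw=0x35007 flags P=1 W=1 U=1 S=0
  [2] read 0x35 idx=2: raw=0x39007 flags P=1 W=1 U=1 S=0
  ⇒ phys 0x397AE  [3 reads]
#2 VA=0x81803C9A (r,kernel):
  TLB hit vpn=0x81803 → PA=0x30C9A

Access #1 fault: NONE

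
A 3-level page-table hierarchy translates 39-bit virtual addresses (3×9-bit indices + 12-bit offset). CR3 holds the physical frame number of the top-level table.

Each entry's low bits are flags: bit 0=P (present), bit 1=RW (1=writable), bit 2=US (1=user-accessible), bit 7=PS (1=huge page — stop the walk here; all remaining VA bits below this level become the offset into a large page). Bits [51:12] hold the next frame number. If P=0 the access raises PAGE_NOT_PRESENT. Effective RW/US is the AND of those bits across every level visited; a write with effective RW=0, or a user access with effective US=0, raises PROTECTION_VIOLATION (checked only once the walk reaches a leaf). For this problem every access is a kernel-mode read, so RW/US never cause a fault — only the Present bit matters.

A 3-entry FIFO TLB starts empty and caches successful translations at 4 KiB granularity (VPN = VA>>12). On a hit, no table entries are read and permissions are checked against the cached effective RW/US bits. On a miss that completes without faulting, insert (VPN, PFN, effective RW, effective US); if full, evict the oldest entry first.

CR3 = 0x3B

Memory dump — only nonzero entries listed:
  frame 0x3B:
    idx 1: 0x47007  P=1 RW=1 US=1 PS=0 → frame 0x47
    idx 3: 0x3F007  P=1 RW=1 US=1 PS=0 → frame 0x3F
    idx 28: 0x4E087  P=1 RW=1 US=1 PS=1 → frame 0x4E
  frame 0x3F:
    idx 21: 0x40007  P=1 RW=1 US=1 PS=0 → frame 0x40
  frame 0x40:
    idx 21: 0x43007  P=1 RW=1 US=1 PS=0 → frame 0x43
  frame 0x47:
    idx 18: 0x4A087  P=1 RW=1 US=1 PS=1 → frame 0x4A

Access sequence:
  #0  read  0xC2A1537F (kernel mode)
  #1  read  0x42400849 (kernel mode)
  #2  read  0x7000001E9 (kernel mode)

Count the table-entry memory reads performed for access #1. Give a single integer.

Trace:
#0 VA=0xC2A1537F (r,kernel):
  L0: frame=0x3B idx=3 entry=0x3F007 [P=1 RW=1 US=1 PS=0]
  L1: frame=0x3F idx=21 entry=0x40007 [P=1 RW=1 US=1 PS=0]
  L2: frame=0x40 idx=21 entry=0x43007 [P=1 RW=1 US=1 PS=0]
  ⇒ phys 0x4337F  [3 reads]
#1 VA=0x42400849 (r,kernel):
  L0: frame=0x3B idx=1 entry=0x47007 [P=1 RW=1 US=1 PS=0]
  L1: frame=0x47 idx=18 entry=0x4A087 [P=1 RW=1 US=1 PS=1]
  ⇒ phys 0x4A849 (huge @L1)  [2 reads]
#2 VA=0x7000001E9 (r,kernel):
  L0: frame=0x3B idx=28 entry=0x4E087 [P=1 RW=1 US=1 PS=1]
  ⇒ phys 0x4E1E9 (huge @L0)  [1 reads]

Entries read for #1: 2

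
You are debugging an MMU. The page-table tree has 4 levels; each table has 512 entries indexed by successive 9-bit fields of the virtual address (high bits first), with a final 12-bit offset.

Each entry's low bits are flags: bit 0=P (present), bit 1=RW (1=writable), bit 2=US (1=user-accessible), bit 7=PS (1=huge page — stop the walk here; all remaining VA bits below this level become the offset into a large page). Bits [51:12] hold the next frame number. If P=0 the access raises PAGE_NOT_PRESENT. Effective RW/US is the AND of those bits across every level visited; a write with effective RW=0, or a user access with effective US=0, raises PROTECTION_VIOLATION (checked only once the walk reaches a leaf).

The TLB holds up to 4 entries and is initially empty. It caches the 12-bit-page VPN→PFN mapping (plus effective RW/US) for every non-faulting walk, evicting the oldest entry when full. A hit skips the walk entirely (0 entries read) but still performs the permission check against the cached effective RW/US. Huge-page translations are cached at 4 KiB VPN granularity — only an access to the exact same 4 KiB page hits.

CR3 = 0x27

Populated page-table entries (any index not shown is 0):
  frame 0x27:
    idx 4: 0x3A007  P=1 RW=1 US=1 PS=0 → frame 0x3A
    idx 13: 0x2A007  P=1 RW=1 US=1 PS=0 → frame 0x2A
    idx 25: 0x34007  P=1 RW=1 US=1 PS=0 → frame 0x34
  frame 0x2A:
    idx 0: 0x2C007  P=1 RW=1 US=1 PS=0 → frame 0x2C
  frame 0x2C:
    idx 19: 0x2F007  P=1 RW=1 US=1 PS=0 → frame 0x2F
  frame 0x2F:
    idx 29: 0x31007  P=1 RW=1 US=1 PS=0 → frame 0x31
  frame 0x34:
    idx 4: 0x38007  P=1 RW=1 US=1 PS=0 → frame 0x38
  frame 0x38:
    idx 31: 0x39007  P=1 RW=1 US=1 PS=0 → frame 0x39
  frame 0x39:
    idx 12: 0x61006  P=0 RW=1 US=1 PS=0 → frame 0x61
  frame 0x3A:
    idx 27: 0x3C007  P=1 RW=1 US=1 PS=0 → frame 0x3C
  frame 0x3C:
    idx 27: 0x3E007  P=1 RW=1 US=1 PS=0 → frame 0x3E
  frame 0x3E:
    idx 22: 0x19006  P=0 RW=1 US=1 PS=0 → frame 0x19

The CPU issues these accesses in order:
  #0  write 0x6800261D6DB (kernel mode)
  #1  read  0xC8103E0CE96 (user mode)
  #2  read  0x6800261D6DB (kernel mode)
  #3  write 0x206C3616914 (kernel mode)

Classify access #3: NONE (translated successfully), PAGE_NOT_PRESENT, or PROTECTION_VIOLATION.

Walk each access:
#0 VA=0x6800261D6DB (w,kernel):
  [0] read 0x27 idx=13: raw=0x2A007 flags P=1 W=1 U=1 S=0
  [1] read 0x2A idx=0: raw=0x2C007 flags P=1 W=1 U=1 S=0
  [2] read 0x2C idx=19: raw=0x2F007 flags P=1 W=1 U=1 S=0
  [3] read 0x2F idx=29: raw=0x31007 flags P=1 W=1 U=1 S=0
  ✓ 0x316DB  — 4 lookups
#1 VA=0xC8103E0CE96 (r,user):
  [0] read 0x27 idx=25: raw=0x34007 flags P=1 W=1 U=1 S=0
  [1] read 0x34 idx=4: raw=0x38007 flags P=1 W=1 U=1 S=0
  [2] read 0x38 idx=31: raw=0x39007 flags P=1 W=1 U=1 S=0
  [3] read 0x39 idx=12: raw=0x61006 flags P=0 W=1 U=1 S=0
  ⇒ fault: PAGE_NOT_PRESENT  — 4 lookups
#2 VA=0x6800261D6DB (r,kernel):
  TLB hit vpn=0x6800261D → PA=0x316DB
#3 VA=0x206C3616914 (w,kernel):
  [0] read 0x27 idx=4: raw=0x3A007 flags P=1 W=1 U=1 S=0
  [1] read 0x3A idx=27: raw=0x3C007 flags P=1 W=1 U=1 S=0
  [2] read 0x3C idx=27: raw=0x3E007 flags P=1 W=1 U=1 S=0
  [3] read 0x3E idx=22: raw=0x19006 flags P=0 W=1 U=1 S=0
  ⇒ fault: PAGE_NOT_PRESENT  — 4 lookups

Access #3 fault: PAGE_NOT_PRESENT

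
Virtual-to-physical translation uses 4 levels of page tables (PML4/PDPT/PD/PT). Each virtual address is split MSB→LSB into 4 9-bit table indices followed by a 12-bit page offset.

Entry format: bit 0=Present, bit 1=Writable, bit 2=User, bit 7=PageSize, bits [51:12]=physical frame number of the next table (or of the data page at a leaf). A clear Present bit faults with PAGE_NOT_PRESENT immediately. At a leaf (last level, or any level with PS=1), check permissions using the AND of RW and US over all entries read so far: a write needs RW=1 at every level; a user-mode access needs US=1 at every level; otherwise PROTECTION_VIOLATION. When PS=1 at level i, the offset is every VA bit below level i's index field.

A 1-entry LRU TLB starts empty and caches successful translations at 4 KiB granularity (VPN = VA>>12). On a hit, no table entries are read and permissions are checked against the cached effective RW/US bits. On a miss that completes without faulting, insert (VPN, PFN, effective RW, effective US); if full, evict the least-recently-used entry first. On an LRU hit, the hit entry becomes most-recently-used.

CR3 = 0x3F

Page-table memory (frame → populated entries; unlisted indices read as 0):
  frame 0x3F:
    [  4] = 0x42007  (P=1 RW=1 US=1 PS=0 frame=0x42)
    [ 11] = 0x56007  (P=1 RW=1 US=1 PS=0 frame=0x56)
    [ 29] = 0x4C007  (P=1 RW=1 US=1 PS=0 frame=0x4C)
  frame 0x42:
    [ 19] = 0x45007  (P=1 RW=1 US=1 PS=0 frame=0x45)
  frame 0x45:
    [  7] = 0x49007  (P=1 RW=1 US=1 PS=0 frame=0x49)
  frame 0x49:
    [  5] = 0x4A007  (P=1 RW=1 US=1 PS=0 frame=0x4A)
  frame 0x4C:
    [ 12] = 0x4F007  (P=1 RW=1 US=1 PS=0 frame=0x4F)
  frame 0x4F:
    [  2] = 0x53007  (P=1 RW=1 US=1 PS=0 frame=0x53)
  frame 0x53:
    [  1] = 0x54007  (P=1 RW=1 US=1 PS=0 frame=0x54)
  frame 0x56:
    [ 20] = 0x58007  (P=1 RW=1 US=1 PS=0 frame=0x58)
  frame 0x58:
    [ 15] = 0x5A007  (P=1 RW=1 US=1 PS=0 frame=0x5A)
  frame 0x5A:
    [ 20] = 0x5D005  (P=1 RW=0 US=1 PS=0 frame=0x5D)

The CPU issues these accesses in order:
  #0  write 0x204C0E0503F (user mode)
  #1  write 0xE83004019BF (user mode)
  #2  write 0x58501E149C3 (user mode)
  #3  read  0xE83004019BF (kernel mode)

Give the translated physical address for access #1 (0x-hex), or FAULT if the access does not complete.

Walk each access:
#0 VA=0x204C0E0503F (w,user):
  [0] read 0x3F idx=4: raw=0x42007 flags P=1 W=1 U=1 S=0
  [1] read 0x42 idx=19: raw=0x45007 flags P=1 W=1 U=1 S=0
  [2] read 0x45 idx=7: raw=0x49007 flags P=1 W=1 U=1 S=0
  [3] read 0x49 idx=5: raw=0x4A007 flags P=1 W=1 U=1 S=0
  → PA=0x4A03F  (4 entries read)
#1 VA=0xE83004019BF (w,user):
  [0] read 0x3F idx=29: raw=0x4C007 flags P=1 W=1 U=1 S=0
  [1] read 0x4C idx=12: raw=0x4F007 flags P=1 W=1 U=1 S=0
  [2] read 0x4F idx=2: raw=0x53007 flags P=1 W=1 U=1 S=0
  [3] read 0x53 idx=1: raw=0x54007 flags P=1 W=1 U=1 S=0
  → PA=0x549BF  (4 entries read)
#2 VA=0x58501E149C3 (w,user):
  [0] read 0x3F idx=11: raw=0x56007 flags P=1 W=1 U=1 S=0
  [1] read 0x56 idx=20: raw=0x58007 flags P=1 W=1 U=1 S=0
  [2] read 0x58 idx=15: raw=0x5A007 flags P=1 W=1 U=1 S=0
  [3] read 0x5A idx=20: raw=0x5D005 flags P=1 W=0 U=1 S=0
  ✗ PROTECTION_VIOLATION  [4 reads]
#3 VA=0xE83004019BF (r,kernel):
  TLB hit vpn=0xE8300401 → PA=0x549BF

Access #1 PA: 0x549BF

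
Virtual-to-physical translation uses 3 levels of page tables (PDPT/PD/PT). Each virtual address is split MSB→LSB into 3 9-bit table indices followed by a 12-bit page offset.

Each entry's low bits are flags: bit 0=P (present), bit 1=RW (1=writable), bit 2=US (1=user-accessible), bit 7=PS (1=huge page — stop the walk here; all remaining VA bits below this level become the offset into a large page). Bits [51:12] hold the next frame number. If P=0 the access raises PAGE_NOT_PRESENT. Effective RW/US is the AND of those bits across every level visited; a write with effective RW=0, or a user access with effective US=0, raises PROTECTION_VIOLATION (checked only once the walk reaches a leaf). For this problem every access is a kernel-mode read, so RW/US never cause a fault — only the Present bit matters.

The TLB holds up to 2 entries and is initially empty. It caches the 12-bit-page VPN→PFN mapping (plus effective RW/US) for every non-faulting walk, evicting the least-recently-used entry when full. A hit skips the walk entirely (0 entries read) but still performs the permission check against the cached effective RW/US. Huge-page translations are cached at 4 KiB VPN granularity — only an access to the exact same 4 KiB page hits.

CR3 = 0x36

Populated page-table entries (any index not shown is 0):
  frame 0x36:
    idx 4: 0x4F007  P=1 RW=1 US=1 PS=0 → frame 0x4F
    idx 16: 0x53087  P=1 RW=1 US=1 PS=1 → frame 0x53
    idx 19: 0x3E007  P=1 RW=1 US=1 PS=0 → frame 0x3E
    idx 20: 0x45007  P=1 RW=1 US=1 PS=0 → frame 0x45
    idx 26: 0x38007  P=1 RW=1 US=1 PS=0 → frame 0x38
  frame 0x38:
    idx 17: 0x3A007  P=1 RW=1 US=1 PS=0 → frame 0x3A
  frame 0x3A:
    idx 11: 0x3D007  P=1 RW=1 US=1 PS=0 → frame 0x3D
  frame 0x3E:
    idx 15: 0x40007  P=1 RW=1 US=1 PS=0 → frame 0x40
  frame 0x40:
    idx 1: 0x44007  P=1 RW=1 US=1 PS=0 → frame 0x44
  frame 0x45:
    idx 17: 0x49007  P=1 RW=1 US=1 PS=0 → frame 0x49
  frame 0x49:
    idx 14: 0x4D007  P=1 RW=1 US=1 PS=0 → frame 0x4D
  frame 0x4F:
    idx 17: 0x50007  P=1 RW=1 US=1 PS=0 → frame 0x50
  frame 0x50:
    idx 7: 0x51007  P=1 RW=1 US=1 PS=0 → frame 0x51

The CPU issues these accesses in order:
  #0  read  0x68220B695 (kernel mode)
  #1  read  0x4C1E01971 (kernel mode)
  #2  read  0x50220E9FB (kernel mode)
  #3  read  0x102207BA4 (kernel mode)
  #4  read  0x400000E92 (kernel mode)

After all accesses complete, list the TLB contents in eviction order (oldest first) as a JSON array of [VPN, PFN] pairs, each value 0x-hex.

Per-access translation:
#0 VA=0x68220B695 (r,kernel):
  L0: frame=0x36 idx=26 entry=0x38007 [P=1 RW=1 US=1 PS=0]
  L1: frame=0x38 idx=17 entry=0x3A007 [P=1 RW=1 US=1 PS=0]
  L2: frame=0x3A idx=11 entry=0x3D007 [P=1 RW=1 US=1 PS=0]
  ⇒ phys 0x3D695  [3 reads]
#1 VA=0x4C1E01971 (r,kernel):
  L0: frame=0x36 idx=19 entry=0x3E007 [P=1 RW=1 US=1 PS=0]
  L1: frame=0x3E idx=15 entry=0x40007 [P=1 RW=1 US=1 PS=0]
  L2: frame=0x40 idx=1 entry=0x44007 [P=1 RW=1 US=1 PS=0]
  ⇒ phys 0x44971  [3 reads]
#2 VA=0x50220E9FB (r,kernel):
  L0: frame=0x36 idx=20 entry=0x45007 [P=1 RW=1 US=1 PS=0]
  L1: frame=0x45 idx=17 entry=0x49007 [P=1 RW=1 US=1 PS=0]
  L2: frame=0x49 idx=14 entry=0x4D007 [P=1 RW=1 US=1 PS=0]
  ⇒ phys 0x4D9FB  [3 reads]
#3 VA=0x102207BA4 (r,kernel):
  L0: frame=0x36 idx=4 entry=0x4F007 [P=1 RW=1 US=1 PS=0]
  L1: frame=0x4F idx=17 entry=0x50007 [P=1 RW=1 US=1 PS=0]
  L2: frame=0x50 idx=7 entry=0x51007 [P=1 RW=1 US=1 PS=0]
  ⇒ phys 0x51BA4  [3 reads]
#4 VA=0x400000E92 (r,kernel):
  L0: frame=0x36 idx=16 entry=0x53087 [P=1 RW=1 US=1 PS=1]
  ⇒ phys 0x53E92 (huge @L0)  [1 reads]

TLB: [["0x102207", "0x51"], ["0x400000", "0x53"]]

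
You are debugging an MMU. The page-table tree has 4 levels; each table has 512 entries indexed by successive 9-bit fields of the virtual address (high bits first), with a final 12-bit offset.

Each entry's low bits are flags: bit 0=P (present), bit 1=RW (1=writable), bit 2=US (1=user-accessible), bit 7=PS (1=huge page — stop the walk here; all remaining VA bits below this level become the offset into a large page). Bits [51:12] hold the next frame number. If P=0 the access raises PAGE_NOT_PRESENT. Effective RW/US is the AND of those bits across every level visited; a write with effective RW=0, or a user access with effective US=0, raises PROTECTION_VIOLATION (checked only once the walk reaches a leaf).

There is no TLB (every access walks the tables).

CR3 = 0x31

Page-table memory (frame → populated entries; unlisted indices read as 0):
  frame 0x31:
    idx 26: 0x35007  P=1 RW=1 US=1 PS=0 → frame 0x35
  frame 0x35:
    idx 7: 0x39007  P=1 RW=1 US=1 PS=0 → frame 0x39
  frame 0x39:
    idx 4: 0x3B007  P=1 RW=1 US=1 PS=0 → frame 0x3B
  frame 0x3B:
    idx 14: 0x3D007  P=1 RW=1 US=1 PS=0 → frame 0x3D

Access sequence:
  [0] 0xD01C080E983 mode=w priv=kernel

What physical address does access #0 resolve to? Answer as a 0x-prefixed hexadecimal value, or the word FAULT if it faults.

Trace:
#0 VA=0xD01C080E983 (w,kernel):
  [0] read 0x31 idx=26: raw=0x35007 flags P=1 W=1 U=1 S=0
  [1] read 0x35 idx=7: raw=0x39007 flags P=1 W=1 U=1 S=0
  [2] read 0x39 idx=4: raw=0x3B007 flags P=1 W=1 U=1 S=0
  [3] read 0x3B idx=14: raw=0x3D007 flags P=1 W=1 U=1 S=0
  ✓ 0x3D983  — 4 lookups

Access #0 PA: 0x3D983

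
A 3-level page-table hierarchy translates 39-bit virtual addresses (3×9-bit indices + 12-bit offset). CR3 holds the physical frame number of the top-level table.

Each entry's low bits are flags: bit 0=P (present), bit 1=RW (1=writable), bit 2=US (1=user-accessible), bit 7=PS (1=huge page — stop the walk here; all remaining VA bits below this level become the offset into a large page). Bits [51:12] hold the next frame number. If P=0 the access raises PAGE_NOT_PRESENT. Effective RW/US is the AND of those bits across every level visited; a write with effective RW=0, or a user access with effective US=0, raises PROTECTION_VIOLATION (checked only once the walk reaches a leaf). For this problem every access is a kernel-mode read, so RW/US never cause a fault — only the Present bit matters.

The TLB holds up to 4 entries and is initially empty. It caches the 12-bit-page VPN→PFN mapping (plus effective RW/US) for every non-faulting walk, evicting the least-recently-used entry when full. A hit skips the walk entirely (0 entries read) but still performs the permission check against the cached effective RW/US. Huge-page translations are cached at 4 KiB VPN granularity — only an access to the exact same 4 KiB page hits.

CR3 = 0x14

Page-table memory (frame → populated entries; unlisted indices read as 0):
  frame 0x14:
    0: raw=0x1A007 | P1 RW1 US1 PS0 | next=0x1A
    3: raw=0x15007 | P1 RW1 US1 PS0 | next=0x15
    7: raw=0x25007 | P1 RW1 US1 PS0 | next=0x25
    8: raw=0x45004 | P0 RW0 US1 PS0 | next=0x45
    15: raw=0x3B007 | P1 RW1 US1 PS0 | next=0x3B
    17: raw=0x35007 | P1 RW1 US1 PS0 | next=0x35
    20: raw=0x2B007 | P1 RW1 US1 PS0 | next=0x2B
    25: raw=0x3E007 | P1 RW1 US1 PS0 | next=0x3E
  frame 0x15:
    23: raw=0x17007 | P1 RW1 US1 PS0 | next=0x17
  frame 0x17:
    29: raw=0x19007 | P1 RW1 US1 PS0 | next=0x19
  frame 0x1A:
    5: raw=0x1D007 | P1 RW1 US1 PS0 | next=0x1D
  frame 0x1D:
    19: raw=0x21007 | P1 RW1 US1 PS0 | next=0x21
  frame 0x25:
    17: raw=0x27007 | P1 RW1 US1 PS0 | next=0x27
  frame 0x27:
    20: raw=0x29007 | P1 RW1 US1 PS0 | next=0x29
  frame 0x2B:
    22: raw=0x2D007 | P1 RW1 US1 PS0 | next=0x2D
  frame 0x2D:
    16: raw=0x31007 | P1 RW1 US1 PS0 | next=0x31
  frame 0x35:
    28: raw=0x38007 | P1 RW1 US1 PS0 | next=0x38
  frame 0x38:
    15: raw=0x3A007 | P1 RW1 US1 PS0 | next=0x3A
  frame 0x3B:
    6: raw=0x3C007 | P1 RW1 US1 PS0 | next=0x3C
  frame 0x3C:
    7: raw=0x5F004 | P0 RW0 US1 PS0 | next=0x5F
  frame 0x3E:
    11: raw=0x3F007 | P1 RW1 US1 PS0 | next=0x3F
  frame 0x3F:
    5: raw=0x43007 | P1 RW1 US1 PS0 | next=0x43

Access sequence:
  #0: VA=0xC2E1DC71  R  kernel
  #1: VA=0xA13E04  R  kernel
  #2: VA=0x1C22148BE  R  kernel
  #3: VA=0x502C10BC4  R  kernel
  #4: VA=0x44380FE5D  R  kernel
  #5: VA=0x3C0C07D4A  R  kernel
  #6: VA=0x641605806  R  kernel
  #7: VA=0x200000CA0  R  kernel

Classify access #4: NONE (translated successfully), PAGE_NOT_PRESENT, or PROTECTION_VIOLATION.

Trace:
#0 VA=0xC2E1DC71 (r,kernel):
  lvl0: tbl 0x14, slot 3 ⇒ 0x15007 (P1/RW1/US1/PS0)
  lvl1: tbl 0x15, slot 23 ⇒ 0x17007 (P1/RW1/US1/PS0)
  lvl2: tbl 0x17, slot 29 ⇒ 0x19007 (P1/RW1/US1/PS0)
  ⇒ phys 0x19C71  [3 reads]
#1 VA=0xA13E04 (r,kernel):
  lvl0: tbl 0x14, slot 0 ⇒ 0x1A007 (P1/RW1/US1/PS0)
  lvl1: tbl 0x1A, slot 5 ⇒ 0x1D007 (P1/RW1/US1/PS0)
  lvl2: tbl 0x1D, slot 19 ⇒ 0x21007 (P1/RW1/US1/PS0)
  ⇒ phys 0x21E04  [3 reads]
#2 VA=0x1C22148BE (r,kernel):
  lvl0: tbl 0x14, slot 7 ⇒ 0x25007 (P1/RW1/US1/PS0)
  lvl1: tbl 0x25, slot 17 ⇒ 0x27007 (P1/RW1/US1/PS0)
  lvl2: tbl 0x27, slot 20 ⇒ 0x29007 (P1/RW1/US1/PS0)
  ⇒ phys 0x298BE  [3 reads]
#3 VA=0x502C10BC4 (r,kernel):
  lvl0: tbl 0x14, slot 20 ⇒ 0x2B007 (P1/RW1/US1/PS0)
  lvl1: tbl 0x2B, slot 22 ⇒ 0x2D007 (P1/RW1/US1/PS0)
  lvl2: tbl 0x2D, slot 16 ⇒ 0x31007 (P1/RW1/US1/PS0)
  ⇒ phys 0x31BC4  [3 reads]
#4 VA=0x44380FE5D (r,kernel):
  lvl0: tbl 0x14, slot 17 ⇒ 0x35007 (P1/RW1/US1/PS0)
  lvl1: tbl 0x35, slot 28 ⇒ 0x38007 (P1/RW1/US1/PS0)
  lvl2: tbl 0x38, slot 15 ⇒ 0x3A007 (P1/RW1/US1/PS0)
  ⇒ phys 0x3AE5D  [3 reads]
#5 VA=0x3C0C07D4A (r,kernel):
  lvl0: tbl 0x14, slot 15 ⇒ 0x3B007 (P1/RW1/US1/PS0)
  lvl1: tbl 0x3B, slot 6 ⇒ 0x3C007 (P1/RW1/US1/PS0)
  lvl2: tbl 0x3C, slot 7 ⇒ 0x5F004 (P0/RW0/US1/PS0)
  ⇒ fault: PAGE_NOT_PRESENT  — 3 lookups
#6 VA=0x641605806 (r,kernel):
  lvl0: tbl 0x14, slot 25 ⇒ 0x3E007 (P1/RW1/US1/PS0)
  lvl1: tbl 0x3E, slot 11 ⇒ 0x3F007 (P1/RW1/US1/PS0)
  lvl2: tbl 0x3F, slot 5 ⇒ 0x43007 (P1/RW1/US1/PS0)
  ⇒ phys 0x43806  [3 reads]
#7 VA=0x200000CA0 (r,kernel):
  lvl0: tbl 0x14, slot 8 ⇒ 0x45004 (P0/RW0/US1/PS0)
  ⇒ fault: PAGE_NOT_PRESENT  — 1 lookups

Access #4 fault: NONE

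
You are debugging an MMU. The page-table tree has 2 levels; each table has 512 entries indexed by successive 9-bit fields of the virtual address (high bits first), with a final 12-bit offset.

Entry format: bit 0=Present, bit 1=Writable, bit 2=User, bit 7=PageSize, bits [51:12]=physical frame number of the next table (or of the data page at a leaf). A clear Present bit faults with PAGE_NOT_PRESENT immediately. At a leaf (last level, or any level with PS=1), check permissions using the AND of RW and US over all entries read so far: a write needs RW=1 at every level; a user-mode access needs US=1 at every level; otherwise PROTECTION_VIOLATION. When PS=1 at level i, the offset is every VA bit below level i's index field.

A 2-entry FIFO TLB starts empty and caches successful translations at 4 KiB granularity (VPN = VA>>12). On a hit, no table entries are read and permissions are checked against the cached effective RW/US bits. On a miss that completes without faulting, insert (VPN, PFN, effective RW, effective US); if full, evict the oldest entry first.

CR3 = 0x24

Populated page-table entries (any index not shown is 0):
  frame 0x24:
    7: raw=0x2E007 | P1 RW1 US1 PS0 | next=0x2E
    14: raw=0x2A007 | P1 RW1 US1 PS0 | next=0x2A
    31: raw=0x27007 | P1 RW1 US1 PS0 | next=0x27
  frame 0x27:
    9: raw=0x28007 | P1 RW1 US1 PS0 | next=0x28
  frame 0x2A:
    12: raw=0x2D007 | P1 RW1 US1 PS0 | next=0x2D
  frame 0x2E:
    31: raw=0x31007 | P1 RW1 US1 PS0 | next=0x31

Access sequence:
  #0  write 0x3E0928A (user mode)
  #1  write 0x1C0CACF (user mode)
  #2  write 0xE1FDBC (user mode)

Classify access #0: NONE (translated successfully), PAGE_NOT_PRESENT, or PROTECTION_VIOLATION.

Trace:
#0 VA=0x3E0928A (w,user):
  lvl0: tbl 0x24, slot 31 ⇒ 0x27007 (P1/RW1/US1/PS0)
  lvl1: tbl 0x27, slot 9 ⇒ 0x28007 (P1/RW1/US1/PS0)
  ⇒ phys 0x2828A  [2 reads]
#1 VA=0x1C0CACF (w,user):
  lvl0: tbl 0x24, slot 14 ⇒ 0x2A007 (P1/RW1/US1/PS0)
  lvl1: tbl 0x2A, slot 12 ⇒ 0x2D007 (P1/RW1/US1/PS0)
  ⇒ phys 0x2DACF  [2 reads]
#2 VA=0xE1FDBC (w,user):
  lvl0: tbl 0x24, slot 7 ⇒ 0x2E007 (P1/RW1/US1/PS0)
  lvl1: tbl 0x2E, slot 31 ⇒ 0x31007 (P1/RW1/US1/PS0)
  ⇒ phys 0x31DBC  [2 reads]

Access #0 fault: NONE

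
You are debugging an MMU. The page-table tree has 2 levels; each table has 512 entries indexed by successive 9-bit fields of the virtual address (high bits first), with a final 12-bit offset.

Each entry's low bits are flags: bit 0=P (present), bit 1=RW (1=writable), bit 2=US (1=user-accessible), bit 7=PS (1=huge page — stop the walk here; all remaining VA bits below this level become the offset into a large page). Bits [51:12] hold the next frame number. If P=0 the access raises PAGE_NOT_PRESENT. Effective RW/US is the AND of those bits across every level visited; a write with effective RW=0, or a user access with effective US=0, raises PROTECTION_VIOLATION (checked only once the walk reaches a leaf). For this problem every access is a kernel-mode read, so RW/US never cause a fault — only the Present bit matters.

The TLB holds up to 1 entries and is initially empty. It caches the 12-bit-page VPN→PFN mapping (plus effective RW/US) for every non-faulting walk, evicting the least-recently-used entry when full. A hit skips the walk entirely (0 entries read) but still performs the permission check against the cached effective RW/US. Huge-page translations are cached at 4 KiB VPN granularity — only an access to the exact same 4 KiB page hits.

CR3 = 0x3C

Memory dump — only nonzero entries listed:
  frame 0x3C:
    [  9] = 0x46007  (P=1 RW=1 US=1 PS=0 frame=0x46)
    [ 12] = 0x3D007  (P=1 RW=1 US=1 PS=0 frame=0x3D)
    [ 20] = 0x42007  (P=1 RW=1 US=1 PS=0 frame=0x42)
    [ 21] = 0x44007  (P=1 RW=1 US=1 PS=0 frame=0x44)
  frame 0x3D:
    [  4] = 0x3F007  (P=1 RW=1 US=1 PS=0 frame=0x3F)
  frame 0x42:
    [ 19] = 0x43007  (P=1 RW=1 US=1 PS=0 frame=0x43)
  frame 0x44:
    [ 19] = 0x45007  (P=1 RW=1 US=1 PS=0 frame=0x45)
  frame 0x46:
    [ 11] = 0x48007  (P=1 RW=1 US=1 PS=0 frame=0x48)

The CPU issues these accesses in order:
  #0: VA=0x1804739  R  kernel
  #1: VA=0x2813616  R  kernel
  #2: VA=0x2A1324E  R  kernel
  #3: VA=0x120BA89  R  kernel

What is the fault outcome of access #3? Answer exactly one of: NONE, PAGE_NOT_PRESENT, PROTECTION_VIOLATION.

Walk each access:
#0 VA=0x1804739 (r,kernel):
  [0] read 0x3C idx=12: raw=0x3D007 flags P=1 W=1 U=1 S=0
  [1] read 0x3D idx=4: raw=0x3F007 flags P=1 W=1 U=1 S=0
  → PA=0x3F739  (2 entries read)
#1 VA=0x2813616 (r,kernel):
  [0] read 0x3C idx=20: raw=0x42007 flags P=1 W=1 U=1 S=0
  [1] read 0x42 idx=19: raw=0x43007 flags P=1 W=1 U=1 S=0
  → PA=0x43616  (2 entries read)
#2 VA=0x2A1324E (r,kernel):
  [0] read 0x3C idx=21: raw=0x44007 flags P=1 W=1 U=1 S=0
  [1] read 0x44 idx=19: raw=0x45007 flags P=1 W=1 U=1 S=0
  → PA=0x4524E  (2 entries read)
#3 VA=0x120BA89 (r,kernel):
  [0] read 0x3C idx=9: raw=0x46007 flags P=1 W=1 U=1 S=0
  [1] read 0x46 idx=11: raw=0x48007 flags P=1 W=1 U=1 S=0
  → PA=0x48A89  (2 entries read)

Access #3 fault: NONE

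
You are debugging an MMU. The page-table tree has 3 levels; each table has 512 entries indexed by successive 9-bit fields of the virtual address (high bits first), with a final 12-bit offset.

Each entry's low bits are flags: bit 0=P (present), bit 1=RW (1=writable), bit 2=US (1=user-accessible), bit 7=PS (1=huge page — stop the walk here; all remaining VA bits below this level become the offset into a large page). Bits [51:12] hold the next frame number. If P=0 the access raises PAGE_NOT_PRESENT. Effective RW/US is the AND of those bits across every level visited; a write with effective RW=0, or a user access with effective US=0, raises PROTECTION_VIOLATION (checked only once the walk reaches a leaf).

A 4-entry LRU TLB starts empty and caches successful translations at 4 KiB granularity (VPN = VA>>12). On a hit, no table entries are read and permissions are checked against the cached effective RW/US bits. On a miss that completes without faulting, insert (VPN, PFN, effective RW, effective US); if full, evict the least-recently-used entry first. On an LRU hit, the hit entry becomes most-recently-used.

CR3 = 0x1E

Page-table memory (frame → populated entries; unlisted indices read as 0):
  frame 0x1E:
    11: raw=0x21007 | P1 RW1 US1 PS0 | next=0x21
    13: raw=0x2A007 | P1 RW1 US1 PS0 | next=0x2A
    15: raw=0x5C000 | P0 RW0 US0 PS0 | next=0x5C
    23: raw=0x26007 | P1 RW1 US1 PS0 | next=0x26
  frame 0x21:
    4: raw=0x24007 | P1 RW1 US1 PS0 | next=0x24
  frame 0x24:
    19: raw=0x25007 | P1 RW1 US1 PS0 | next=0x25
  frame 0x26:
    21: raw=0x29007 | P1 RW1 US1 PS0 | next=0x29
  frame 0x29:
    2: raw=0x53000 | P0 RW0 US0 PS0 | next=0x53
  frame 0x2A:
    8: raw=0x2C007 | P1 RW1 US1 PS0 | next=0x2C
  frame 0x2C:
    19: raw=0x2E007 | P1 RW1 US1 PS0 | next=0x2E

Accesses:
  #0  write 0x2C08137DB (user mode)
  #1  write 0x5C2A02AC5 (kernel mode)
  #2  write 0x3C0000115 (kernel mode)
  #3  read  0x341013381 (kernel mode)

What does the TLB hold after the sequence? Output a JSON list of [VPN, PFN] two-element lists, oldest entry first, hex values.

Per-access translation:
#0 VA=0x2C08137DB (w,user):
  L0 @0x1E[11] → 0x21007  P=1,RW=1,US=1,PS=0
  L1 @0x21[4] → 0x24007  P=1,RW=1,US=1,PS=0
  L2 @0x24[19] → 0x25007  P=1,RW=1,US=1,PS=0
  → PA=0x257DB  (3 entries read)
#1 VA=0x5C2A02AC5 (w,kernel):
  L0 @0x1E[23] → 0x26007  P=1,RW=1,US=1,PS=0
  L1 @0x26[21] → 0x29007  P=1,RW=1,US=1,PS=0
  L2 @0x29[2] → 0x53000  P=0,RW=0,US=0,PS=0
  → PAGE_NOT_PRESENT  (3 entries read)
#2 VA=0x3C0000115 (w,kernel):
  L0 @0x1E[15] → 0x5C000  P=0,RW=0,US=0,PS=0
  → PAGE_NOT_PRESENT  (1 entries read)
#3 VA=0x341013381 (r,kernel):
  L0 @0x1E[13] → 0x2A007  P=1,RW=1,US=1,PS=0
  L1 @0x2A[8] → 0x2C007  P=1,RW=1,US=1,PS=0
  L2 @0x2C[19] → 0x2E007  P=1,RW=1,US=1,PS=0
  → PA=0x2E381  (3 entries read)

TLB: [["0x2C0813", "0x25"], ["0x341013", "0x2E"]]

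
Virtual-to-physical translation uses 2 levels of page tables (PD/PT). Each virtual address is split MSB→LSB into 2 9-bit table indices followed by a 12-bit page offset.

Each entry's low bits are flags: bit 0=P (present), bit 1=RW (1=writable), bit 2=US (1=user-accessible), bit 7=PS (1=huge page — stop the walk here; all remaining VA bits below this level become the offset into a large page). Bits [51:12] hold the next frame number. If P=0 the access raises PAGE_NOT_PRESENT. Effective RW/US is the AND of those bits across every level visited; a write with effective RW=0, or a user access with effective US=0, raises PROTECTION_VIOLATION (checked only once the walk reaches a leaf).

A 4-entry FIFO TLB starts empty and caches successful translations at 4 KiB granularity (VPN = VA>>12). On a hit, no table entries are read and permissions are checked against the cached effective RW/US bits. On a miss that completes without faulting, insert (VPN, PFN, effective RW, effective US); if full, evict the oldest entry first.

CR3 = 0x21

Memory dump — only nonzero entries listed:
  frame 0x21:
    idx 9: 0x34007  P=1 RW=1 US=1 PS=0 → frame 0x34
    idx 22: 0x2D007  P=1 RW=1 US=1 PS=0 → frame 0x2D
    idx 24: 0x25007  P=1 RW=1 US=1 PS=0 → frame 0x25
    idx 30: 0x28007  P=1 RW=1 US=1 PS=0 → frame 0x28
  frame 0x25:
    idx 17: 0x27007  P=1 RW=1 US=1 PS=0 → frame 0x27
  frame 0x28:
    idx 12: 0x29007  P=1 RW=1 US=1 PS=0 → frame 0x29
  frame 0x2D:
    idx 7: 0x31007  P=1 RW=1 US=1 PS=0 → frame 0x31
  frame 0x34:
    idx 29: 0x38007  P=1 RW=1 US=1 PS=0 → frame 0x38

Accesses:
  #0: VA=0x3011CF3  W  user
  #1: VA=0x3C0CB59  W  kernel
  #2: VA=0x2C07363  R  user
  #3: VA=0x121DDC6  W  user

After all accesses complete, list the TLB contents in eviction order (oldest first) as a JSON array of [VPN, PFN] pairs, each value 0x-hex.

Trace:
#0 VA=0x3011CF3 (w,user):
  [0] read 0x21 idx=24: raw=0x25007 flags P=1 W=1 U=1 S=0
  [1] read 0x25 idx=17: raw=0x27007 flags P=1 W=1 U=1 S=0
  → PA=0x27CF3  (2 entries read)
#1 VA=0x3C0CB59 (w,kernel):
  [0] read 0x21 idx=30: raw=0x28007 flags P=1 W=1 U=1 S=0
  [1] read 0x28 idx=12: raw=0x29007 flags P=1 W=1 U=1 S=0
  → PA=0x29B59  (2 entries read)
#2 VA=0x2C07363 (r,user):
  [0] read 0x21 idx=22: raw=0x2D007 flags P=1 W=1 U=1 S=0
  [1] read 0x2D idx=7: raw=0x31007 flags P=1 W=1 U=1 S=0
  → PA=0x31363  (2 entries read)
#3 VA=0x121DDC6 (w,user):
  [0] read 0x21 idx=9: raw=0x34007 flags P=1 W=1 U=1 S=0
  [1] read 0x34 idx=29: raw=0x38007 flags P=1 W=1 U=1 S=0
  → PA=0x38DC6  (2 entries read)

TLB: [["0x3011", "0x27"], ["0x3C0C", "0x29"], ["0x2C07", "0x31"], ["0x121D", "0x38"]]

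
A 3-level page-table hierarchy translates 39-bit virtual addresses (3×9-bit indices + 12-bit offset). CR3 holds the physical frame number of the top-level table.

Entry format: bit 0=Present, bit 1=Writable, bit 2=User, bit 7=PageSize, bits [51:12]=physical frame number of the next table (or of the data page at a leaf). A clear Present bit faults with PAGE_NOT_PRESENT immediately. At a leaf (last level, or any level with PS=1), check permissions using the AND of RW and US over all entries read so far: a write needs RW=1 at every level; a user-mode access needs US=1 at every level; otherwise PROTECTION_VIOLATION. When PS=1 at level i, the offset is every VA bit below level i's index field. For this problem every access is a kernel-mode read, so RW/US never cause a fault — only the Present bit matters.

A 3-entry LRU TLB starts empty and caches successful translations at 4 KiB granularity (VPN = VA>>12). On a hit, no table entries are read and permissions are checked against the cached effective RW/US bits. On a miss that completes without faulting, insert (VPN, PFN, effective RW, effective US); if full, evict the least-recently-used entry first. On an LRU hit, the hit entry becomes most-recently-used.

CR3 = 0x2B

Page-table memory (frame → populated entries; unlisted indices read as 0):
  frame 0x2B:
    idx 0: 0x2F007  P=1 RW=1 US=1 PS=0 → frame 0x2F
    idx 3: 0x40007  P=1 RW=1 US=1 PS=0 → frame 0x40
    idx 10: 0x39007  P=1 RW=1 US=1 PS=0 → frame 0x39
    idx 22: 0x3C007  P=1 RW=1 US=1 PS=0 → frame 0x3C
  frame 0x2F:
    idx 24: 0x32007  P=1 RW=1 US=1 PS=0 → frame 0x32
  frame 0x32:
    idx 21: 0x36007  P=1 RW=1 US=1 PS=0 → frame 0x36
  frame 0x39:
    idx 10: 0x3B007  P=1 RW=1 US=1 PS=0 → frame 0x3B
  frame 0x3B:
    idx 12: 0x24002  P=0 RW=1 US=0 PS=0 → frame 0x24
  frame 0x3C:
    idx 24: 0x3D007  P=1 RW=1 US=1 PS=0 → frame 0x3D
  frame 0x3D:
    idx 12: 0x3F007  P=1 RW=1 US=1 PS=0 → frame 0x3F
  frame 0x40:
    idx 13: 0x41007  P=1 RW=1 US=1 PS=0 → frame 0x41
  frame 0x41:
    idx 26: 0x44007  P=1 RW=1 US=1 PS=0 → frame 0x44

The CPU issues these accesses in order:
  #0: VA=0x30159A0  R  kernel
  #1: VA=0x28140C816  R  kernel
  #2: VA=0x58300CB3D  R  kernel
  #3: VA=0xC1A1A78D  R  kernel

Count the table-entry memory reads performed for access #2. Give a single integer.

Per-access translation:
#0 VA=0x30159A0 (r,kernel):
  L0: frame=0x2B idx=0 entry=0x2F007 [P=1 RW=1 US=1 PS=0]
  L1: frame=0x2F idx=24 entry=0x32007 [P=1 RW=1 US=1 PS=0]
  L2: frame=0x32 idx=21 entry=0x36007 [P=1 RW=1 US=1 PS=0]
  ⇒ phys 0x369A0  [3 reads]
#1 VA=0x28140C816 (r,kernel):
  L0: frame=0x2B idx=10 entry=0x39007 [P=1 RW=1 US=1 PS=0]
  L1: frame=0x39 idx=10 entry=0x3B007 [P=1 RW=1 US=1 PS=0]
  L2: frame=0x3B idx=12 entry=0x24002 [P=0 RW=1 US=0 PS=0]
  ⇒ fault: PAGE_NOT_PRESENT  — 3 lookups
#2 VA=0x58300CB3D (r,kernel):
  L0: frame=0x2B idx=22 entry=0x3C007 [P=1 RW=1 US=1 PS=0]
  L1: frame=0x3C idx=24 entry=0x3D007 [P=1 RW=1 US=1 PS=0]
  L2: frame=0x3D idx=12 entry=0x3F007 [P=1 RW=1 US=1 PS=0]
  ⇒ phys 0x3FB3D  [3 reads]
#3 VA=0xC1A1A78D (r,kernel):
  L0: frame=0x2B idx=3 entry=0x40007 [P=1 RW=1 US=1 PS=0]
  L1: frame=0x40 idx=13 entry=0x41007 [P=1 RW=1 US=1 PS=0]
  L2: frame=0x41 idx=26 entry=0x44007 [P=1 RW=1 US=1 PS=0]
  ⇒ phys 0x4478D  [3 reads]

Entries read for #2: 3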